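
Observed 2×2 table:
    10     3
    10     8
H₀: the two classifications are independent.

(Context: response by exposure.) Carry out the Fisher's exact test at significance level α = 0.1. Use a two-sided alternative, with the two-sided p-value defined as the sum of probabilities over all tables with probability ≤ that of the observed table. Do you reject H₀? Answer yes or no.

Margins: r₁=13, r₂=18, c₁=20, c₂=11, n=31
p_obs = C(13,10)·C(18,10)/C(31,20); sum pmf over tables with pmf ≤ p_obs
p-value (two-sided) = 0.27546
At α=0.1: p ≥ α → fail to reject H₀

reject H₀: no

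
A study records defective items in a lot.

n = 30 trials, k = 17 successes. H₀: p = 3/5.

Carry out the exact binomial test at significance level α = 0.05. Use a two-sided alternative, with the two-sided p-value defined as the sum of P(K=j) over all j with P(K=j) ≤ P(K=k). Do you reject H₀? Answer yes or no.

reject H₀: no

Exact binomial: n=30, k=17, p₀=3/5=0.6000
P(X=j) = C(n,j)·p₀^j·(1−p₀)^(n−j); p = Σ P(X=j) over j with P(X=j) ≤ P(X=17)
p-value (two-sided) = 0.71301
At α=0.05: p ≥ α → fail to reject H₀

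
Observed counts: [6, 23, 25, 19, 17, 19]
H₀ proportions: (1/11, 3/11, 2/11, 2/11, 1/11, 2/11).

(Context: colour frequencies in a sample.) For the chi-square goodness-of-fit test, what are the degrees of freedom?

df = k − 1 = 6 − 1 = 5

degrees of freedom = 5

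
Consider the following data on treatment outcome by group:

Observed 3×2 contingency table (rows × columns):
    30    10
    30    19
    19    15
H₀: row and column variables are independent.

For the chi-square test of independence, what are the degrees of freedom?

df = (r−1)(c−1) = (3−1)·(2−1) = 2

degrees of freedom = 2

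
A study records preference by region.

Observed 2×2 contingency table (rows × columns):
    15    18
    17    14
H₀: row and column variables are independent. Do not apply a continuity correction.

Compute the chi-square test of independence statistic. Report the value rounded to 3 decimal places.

Row totals [33, 31], col totals [32, 32], n=64
χ² = (15−16.50)²/16.50 + (18−16.50)²/16.50 + (17−15.50)²/15.50 + (14−15.50)²/15.50 = 0.5630
df = 1

test statistic = 0.563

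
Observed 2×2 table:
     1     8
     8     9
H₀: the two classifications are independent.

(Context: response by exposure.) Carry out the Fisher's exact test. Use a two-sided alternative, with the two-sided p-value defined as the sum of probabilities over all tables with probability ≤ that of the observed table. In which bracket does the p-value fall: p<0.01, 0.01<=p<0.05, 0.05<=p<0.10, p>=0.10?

Margins: r₁=9, r₂=17, c₁=9, c₂=17, n=26
p_obs = C(9,1)·C(17,8)/C(26,9); sum pmf over tables with pmf ≤ p_obs
p-value (two-sided) = 0.09770
→ bracket: 0.05<=p<0.10

p-value bracket: 0.05<=p<0.10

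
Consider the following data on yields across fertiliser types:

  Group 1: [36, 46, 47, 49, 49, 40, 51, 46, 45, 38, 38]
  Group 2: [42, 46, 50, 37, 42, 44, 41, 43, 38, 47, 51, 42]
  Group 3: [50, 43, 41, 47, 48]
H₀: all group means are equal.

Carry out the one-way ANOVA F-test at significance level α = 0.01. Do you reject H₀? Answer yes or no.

reject H₀: no

Group means [44.09, 43.58, 45.80], grand mean 44.179
SSB = Σnᵢ(x̄ᵢ−x̄)² = 17.481; SSW = ΣΣ(x−x̄ᵢ)² = 526.626
MSB = 17.481/2 = 8.7407; MSW = 526.626/25 = 21.0650
F = MSB/MSW = 0.4149
df = (2, 25)
p-value (upper-tail) = 0.66485
At α=0.01: p ≥ α → fail to reject H₀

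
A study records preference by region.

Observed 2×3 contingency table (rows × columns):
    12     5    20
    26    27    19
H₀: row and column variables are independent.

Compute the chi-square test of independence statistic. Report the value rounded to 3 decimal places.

test statistic = 10.113

Row totals [37, 72], col totals [38, 32, 39], n=109
χ² = (12−12.90)²/12.90 + (5−10.86)²/10.86 + (20−13.24)²/13.24 + (26−25.10)²/25.10 + (27−21.14)²/21.14 + (19−25.76)²/25.76 = 10.1127
df = 2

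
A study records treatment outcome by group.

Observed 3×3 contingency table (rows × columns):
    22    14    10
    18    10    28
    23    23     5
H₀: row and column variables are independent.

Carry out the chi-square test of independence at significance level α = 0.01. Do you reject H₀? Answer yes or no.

reject H₀: yes

Row totals [46, 56, 51], col totals [63, 47, 43], n=153
χ² = (22−18.94)²/18.94 + (14−14.13)²/14.13 + (10−12.93)²/12.93 + (18−23.06)²/23.06 + (10−17.20)²/17.20 + (28−15.74)²/15.74 + (23−21.00)²/21.00 + (23−15.67)²/15.67 + (5−14.33)²/14.33 = 24.5370
df = 4
p-value (upper-tail) = 0.00006
At α=0.01: p < α → reject H₀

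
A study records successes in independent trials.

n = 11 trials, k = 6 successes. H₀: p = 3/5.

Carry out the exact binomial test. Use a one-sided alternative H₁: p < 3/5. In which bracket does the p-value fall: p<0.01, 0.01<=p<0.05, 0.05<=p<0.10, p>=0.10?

p-value bracket: p>=0.10

Exact binomial: n=11, k=6, p₀=3/5=0.6000
P(X≤6) from Σ C(n,i)·p₀^i·(1−p₀)^(n−i)
p-value (one-sided, H₁ less) = 0.46723
→ bracket: p>=0.10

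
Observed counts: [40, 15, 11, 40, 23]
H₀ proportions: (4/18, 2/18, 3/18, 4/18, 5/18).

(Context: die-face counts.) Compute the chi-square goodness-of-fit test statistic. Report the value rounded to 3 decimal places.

n = 129; E_i = n·p_i = [28.67, 14.33, 21.50, 28.67, 35.83]
χ² = (40−28.67)²/28.67 + (15−14.33)²/14.33 + (11−21.50)²/21.50 + (40−28.67)²/28.67 + (23−35.83)²/35.83 = 18.7163
df = 4

test statistic = 18.716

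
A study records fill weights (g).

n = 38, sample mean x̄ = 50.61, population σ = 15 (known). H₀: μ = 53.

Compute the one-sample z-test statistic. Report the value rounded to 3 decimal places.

test statistic = -0.982

SE = σ/√n = 15/√38 = 2.4333
z = (x̄−μ₀)/SE = (50.61−53)/2.4333 = -0.9822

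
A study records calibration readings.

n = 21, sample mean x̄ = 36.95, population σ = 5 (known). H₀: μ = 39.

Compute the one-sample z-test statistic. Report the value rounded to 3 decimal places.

SE = σ/√n = 5/√21 = 1.0911
z = (x̄−μ₀)/SE = (36.95−39)/1.0911 = -1.8789

test statistic = -1.879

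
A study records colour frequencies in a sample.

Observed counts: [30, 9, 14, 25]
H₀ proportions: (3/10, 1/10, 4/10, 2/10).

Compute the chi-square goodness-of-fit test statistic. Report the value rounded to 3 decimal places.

n = 78; E_i = n·p_i = [23.40, 7.80, 31.20, 15.60]
χ² = (30−23.40)²/23.40 + (9−7.80)²/7.80 + (14−31.20)²/31.20 + (25−15.60)²/15.60 = 17.1923
df = 3

test statistic = 17.192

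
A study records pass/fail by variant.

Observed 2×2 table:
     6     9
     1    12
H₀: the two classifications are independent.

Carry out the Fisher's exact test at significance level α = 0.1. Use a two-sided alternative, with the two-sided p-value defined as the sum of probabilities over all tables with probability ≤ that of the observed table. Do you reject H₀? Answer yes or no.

reject H₀: yes

Margins: r₁=15, r₂=13, c₁=7, c₂=21, n=28
p_obs = C(15,6)·C(13,1)/C(28,7); sum pmf over tables with pmf ≤ p_obs
p-value (two-sided) = 0.08357
At α=0.1: p < α → reject H₀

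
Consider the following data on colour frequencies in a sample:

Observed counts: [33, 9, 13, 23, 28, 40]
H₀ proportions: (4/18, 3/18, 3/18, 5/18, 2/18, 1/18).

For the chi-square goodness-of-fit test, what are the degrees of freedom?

df = k − 1 = 6 − 1 = 5

degrees of freedom = 5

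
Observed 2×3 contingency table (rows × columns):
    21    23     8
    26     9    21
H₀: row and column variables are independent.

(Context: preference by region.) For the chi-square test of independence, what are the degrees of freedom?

df = (r−1)(c−1) = (2−1)·(3−1) = 2

degrees of freedom = 2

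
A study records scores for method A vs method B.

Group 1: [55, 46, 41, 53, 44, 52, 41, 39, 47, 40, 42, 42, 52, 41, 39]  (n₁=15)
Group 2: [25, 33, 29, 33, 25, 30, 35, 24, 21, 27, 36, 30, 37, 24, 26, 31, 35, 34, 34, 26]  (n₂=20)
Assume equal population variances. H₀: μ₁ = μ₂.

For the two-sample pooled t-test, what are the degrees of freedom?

df = n₁ + n₂ − 2 = 15 + 20 − 2 = 33

degrees of freedom = 33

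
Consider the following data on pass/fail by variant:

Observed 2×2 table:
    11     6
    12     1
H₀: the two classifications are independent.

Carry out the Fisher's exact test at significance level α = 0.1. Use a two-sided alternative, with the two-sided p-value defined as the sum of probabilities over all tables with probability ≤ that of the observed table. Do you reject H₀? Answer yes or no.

reject H₀: no

Margins: r₁=17, r₂=13, c₁=23, c₂=7, n=30
p_obs = C(17,11)·C(13,12)/C(30,23); sum pmf over tables with pmf ≤ p_obs
p-value (two-sided) = 0.10375
At α=0.1: p ≥ α → fail to reject H₀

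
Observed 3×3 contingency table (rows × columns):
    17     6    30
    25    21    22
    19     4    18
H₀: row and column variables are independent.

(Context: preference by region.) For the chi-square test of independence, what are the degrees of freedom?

df = (r−1)(c−1) = (3−1)·(3−1) = 4

degrees of freedom = 4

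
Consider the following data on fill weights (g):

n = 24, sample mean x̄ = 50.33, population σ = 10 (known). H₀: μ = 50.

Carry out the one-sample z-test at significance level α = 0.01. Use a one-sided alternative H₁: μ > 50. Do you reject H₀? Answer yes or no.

SE = σ/√n = 10/√24 = 2.0412
z = (x̄−μ₀)/SE = (50.33−50)/2.0412 = 0.1617
p-value (one-sided, H₁ greater) = 0.43578
At α=0.01: p ≥ α → fail to reject H₀

reject H₀: no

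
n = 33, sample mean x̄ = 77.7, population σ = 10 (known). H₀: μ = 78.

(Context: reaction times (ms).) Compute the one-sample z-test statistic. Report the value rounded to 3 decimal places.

test statistic = -0.172

SE = σ/√n = 10/√33 = 1.7408
z = (x̄−μ₀)/SE = (77.7−78)/1.7408 = -0.1723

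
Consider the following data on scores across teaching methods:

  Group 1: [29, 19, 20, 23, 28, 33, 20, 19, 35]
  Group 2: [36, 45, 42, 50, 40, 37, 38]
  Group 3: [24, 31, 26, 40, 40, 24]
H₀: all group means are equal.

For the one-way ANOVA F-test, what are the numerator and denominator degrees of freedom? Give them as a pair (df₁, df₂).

k = 3 groups, N = 22 total
df = (k−1, N−k) = (3−1, 22−3) = (2, 19)

degrees of freedom = [2, 19]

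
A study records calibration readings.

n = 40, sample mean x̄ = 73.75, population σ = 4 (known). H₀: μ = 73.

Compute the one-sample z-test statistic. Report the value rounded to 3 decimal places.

SE = σ/√n = 4/√40 = 0.6325
z = (x̄−μ₀)/SE = (73.75−73)/0.6325 = 1.1859

test statistic = 1.186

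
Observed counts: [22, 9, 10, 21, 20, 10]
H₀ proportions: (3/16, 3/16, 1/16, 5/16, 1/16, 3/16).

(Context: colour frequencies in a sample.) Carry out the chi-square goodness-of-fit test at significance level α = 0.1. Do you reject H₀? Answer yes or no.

reject H₀: yes

n = 92; E_i = n·p_i = [17.25, 17.25, 5.75, 28.75, 5.75, 17.25]
χ² = (22−17.25)²/17.25 + (9−17.25)²/17.25 + (10−5.75)²/5.75 + (21−28.75)²/28.75 + (20−5.75)²/5.75 + (10−17.25)²/17.25 = 48.8464
df = 5
p-value (upper-tail) = 0.00000
At α=0.1: p < α → reject H₀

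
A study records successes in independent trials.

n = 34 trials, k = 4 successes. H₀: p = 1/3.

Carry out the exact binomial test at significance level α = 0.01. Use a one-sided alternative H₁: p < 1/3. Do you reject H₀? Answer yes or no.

Exact binomial: n=34, k=4, p₀=1/3=0.3333
P(X≤4) from Σ C(n,i)·p₀^i·(1−p₀)^(n−i)
p-value (one-sided, H₁ less) = 0.00392
At α=0.01: p < α → reject H₀

reject H₀: yes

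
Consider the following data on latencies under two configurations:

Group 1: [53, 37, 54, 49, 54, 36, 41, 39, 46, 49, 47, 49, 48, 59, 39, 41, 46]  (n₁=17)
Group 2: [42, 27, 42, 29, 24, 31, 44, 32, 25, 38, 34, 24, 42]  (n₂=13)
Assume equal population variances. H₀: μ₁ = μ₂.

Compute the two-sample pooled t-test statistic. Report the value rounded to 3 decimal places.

test statistic = 4.997

x̄₁=46.294, s₁=6.640, n₁=17
x̄₂=33.385, s₂=7.478, n₂=13
s_p² = [16·6.640² + 12·7.478²]/28 = 49.1645
SE = √(s_p²·(1/17+1/13)) = 2.5834
t = (46.294−33.385)/2.5834 = 4.9971
df = 28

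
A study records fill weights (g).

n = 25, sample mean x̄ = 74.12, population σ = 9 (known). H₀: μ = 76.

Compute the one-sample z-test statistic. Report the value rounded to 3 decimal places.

test statistic = -1.044

SE = σ/√n = 9/√25 = 1.8000
z = (x̄−μ₀)/SE = (74.12−76)/1.8000 = -1.0444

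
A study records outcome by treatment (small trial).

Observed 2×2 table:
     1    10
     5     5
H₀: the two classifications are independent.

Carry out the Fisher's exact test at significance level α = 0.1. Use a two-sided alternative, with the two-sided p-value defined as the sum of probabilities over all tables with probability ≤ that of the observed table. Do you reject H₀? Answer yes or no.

Margins: r₁=11, r₂=10, c₁=6, c₂=15, n=21
p_obs = C(11,1)·C(10,5)/C(21,6); sum pmf over tables with pmf ≤ p_obs
p-value (two-sided) = 0.06347
At α=0.1: p < α → reject H₀

reject H₀: yes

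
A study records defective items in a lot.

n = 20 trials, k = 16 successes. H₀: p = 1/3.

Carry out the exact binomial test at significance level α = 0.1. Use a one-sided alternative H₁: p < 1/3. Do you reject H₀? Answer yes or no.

reject H₀: no

Exact binomial: n=20, k=16, p₀=1/3=0.3333
P(X≤16) from Σ C(n,i)·p₀^i·(1−p₀)^(n−i)
p-value (one-sided, H₁ less) = 1.00000
At α=0.1: p ≥ α → fail to reject H₀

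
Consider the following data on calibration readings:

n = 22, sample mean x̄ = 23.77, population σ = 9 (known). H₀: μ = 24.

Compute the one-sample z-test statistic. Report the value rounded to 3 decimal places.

SE = σ/√n = 9/√22 = 1.9188
z = (x̄−μ₀)/SE = (23.77−24)/1.9188 = -0.1199

test statistic = -0.120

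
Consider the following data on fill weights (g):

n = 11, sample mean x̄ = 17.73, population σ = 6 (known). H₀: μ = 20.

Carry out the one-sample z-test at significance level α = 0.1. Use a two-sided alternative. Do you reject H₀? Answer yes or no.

SE = σ/√n = 6/√11 = 1.8091
z = (x̄−μ₀)/SE = (17.73−20)/1.8091 = -1.2548
p-value (two-sided) = 0.20956
At α=0.1: p ≥ α → fail to reject H₀

reject H₀: no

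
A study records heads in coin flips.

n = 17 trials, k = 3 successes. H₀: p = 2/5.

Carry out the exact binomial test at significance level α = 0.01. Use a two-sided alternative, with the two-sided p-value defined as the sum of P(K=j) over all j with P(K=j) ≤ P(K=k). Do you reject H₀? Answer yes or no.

reject H₀: no

Exact binomial: n=17, k=3, p₀=2/5=0.4000
P(X=j) = C(n,j)·p₀^j·(1−p₀)^(n−j); p = Σ P(X=j) over j with P(X=j) ≤ P(X=3)
p-value (two-sided) = 0.08124
At α=0.01: p ≥ α → fail to reject H₀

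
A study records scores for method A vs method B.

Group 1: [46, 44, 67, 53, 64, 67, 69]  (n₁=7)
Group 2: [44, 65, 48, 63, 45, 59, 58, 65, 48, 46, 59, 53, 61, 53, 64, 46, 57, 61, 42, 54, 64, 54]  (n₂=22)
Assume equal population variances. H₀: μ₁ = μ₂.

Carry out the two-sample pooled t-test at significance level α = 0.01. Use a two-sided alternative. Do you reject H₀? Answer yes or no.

reject H₀: no

x̄₁=58.571, s₁=10.659, n₁=7
x̄₂=54.955, s₂=7.569, n₂=22
s_p² = [6·10.659² + 21·7.569²]/27 = 69.8025
SE = √(s_p²·(1/7+1/22)) = 3.6256
t = (58.571−54.955)/3.6256 = 0.9976
df = 27
p-value (two-sided) = 0.32733
At α=0.01: p ≥ α → fail to reject H₀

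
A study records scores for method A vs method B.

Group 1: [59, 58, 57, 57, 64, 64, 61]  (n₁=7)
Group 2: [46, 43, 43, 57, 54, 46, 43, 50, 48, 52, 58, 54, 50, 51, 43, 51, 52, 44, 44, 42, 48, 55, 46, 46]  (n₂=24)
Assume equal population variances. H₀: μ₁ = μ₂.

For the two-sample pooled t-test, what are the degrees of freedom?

degrees of freedom = 29

df = n₁ + n₂ − 2 = 7 + 24 − 2 = 29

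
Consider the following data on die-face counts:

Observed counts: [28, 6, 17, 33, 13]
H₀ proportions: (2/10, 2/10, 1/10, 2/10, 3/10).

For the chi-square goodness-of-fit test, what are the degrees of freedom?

df = k − 1 = 5 − 1 = 4

degrees of freedom = 4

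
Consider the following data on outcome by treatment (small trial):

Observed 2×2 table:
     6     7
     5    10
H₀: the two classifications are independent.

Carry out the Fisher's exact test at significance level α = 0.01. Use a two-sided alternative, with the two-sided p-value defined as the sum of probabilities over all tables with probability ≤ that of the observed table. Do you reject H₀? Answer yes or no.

reject H₀: no

Margins: r₁=13, r₂=15, c₁=11, c₂=17, n=28
p_obs = C(13,6)·C(15,5)/C(28,11); sum pmf over tables with pmf ≤ p_obs
p-value (two-sided) = 0.70004
At α=0.01: p ≥ α → fail to reject H₀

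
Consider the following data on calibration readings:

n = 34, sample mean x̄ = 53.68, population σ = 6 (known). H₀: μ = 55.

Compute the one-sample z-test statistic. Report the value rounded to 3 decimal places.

SE = σ/√n = 6/√34 = 1.0290
z = (x̄−μ₀)/SE = (53.68−55)/1.0290 = -1.2828

test statistic = -1.283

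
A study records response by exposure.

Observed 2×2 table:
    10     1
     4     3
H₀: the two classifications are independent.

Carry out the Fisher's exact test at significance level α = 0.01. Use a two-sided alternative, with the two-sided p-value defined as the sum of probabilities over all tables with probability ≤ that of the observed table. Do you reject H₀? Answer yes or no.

Margins: r₁=11, r₂=7, c₁=14, c₂=4, n=18
p_obs = C(11,10)·C(7,4)/C(18,14); sum pmf over tables with pmf ≤ p_obs
p-value (two-sided) = 0.24510
At α=0.01: p ≥ α → fail to reject H₀

reject H₀: no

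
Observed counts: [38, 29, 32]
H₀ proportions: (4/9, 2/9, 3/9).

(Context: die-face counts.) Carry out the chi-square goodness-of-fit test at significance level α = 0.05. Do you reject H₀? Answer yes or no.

n = 99; E_i = n·p_i = [44.00, 22.00, 33.00]
χ² = (38−44.00)²/44.00 + (29−22.00)²/22.00 + (32−33.00)²/33.00 = 3.0758
df = 2
p-value (upper-tail) = 0.21484
At α=0.05: p ≥ α → fail to reject H₀

reject H₀: no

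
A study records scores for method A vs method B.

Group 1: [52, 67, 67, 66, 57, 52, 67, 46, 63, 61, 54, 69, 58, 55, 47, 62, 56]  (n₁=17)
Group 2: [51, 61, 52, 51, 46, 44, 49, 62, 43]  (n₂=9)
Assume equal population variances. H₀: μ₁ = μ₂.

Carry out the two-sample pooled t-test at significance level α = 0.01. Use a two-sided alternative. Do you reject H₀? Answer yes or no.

x̄₁=58.765, s₁=7.224, n₁=17
x̄₂=51.000, s₂=6.745, n₂=9
s_p² = [16·7.224² + 8·6.745²]/24 = 49.9608
SE = √(s_p²·(1/17+1/9)) = 2.9138
t = (58.765−51.000)/2.9138 = 2.6648
df = 24
p-value (two-sided) = 0.01355
At α=0.01: p ≥ α → fail to reject H₀

reject H₀: no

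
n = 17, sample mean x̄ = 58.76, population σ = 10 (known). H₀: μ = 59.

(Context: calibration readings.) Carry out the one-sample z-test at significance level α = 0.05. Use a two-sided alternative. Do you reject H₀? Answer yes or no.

reject H₀: no

SE = σ/√n = 10/√17 = 2.4254
z = (x̄−μ₀)/SE = (58.76−59)/2.4254 = -0.0990
p-value (two-sided) = 0.92117
At α=0.05: p ≥ α → fail to reject H₀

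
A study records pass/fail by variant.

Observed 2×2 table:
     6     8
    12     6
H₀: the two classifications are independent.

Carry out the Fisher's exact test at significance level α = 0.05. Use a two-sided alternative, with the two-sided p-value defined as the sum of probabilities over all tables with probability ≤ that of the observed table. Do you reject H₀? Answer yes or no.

Margins: r₁=14, r₂=18, c₁=18, c₂=14, n=32
p_obs = C(14,6)·C(18,12)/C(32,18); sum pmf over tables with pmf ≤ p_obs
p-value (two-sided) = 0.28312
At α=0.05: p ≥ α → fail to reject H₀

reject H₀: no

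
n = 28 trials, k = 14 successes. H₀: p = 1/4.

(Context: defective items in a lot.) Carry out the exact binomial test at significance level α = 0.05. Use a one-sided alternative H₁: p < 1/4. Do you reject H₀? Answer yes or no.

reject H₀: no

Exact binomial: n=28, k=14, p₀=1/4=0.2500
P(X≤14) from Σ C(n,i)·p₀^i·(1−p₀)^(n−i)
p-value (one-sided, H₁ less) = 0.99888
At α=0.05: p ≥ α → fail to reject H₀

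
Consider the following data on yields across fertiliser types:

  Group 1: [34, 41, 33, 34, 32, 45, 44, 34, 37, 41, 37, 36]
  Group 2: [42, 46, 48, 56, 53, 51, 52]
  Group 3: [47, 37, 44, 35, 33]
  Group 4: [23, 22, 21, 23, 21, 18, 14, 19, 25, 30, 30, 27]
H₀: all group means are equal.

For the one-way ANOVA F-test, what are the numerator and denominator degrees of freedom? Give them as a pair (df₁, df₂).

degrees of freedom = [3, 32]

k = 4 groups, N = 36 total
df = (k−1, N−k) = (4−1, 36−4) = (3, 32)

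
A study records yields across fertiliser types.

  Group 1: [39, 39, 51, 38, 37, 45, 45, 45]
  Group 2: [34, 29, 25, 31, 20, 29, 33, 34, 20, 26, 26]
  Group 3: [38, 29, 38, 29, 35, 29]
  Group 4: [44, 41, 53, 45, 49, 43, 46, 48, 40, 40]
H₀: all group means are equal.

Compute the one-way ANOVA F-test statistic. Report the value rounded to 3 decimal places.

test statistic = 28.198

Group means [42.38, 27.91, 33.00, 44.90], grand mean 36.943
SSB = Σnᵢ(x̄ᵢ−x̄)² = 1860.202; SSW = ΣΣ(x−x̄ᵢ)² = 681.684
MSB = 1860.202/3 = 620.0672; MSW = 681.684/31 = 21.9898
F = MSB/MSW = 28.1979
df = (3, 31)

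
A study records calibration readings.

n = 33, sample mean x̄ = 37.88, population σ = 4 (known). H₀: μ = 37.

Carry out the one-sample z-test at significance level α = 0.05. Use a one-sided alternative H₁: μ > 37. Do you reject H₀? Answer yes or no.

reject H₀: no

SE = σ/√n = 4/√33 = 0.6963
z = (x̄−μ₀)/SE = (37.88−37)/0.6963 = 1.2638
p-value (one-sided, H₁ greater) = 0.10315
At α=0.05: p ≥ α → fail to reject H₀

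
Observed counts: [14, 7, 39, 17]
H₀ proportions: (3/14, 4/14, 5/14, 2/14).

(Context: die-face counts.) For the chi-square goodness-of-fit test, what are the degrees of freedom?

degrees of freedom = 3

df = k − 1 = 4 − 1 = 3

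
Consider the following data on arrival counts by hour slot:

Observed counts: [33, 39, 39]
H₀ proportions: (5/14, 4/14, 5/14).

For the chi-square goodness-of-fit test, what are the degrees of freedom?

df = k − 1 = 3 − 1 = 2

degrees of freedom = 2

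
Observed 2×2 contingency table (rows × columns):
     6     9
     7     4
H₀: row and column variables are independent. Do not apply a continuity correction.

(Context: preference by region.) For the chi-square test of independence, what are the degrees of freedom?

df = (r−1)(c−1) = (2−1)·(2−1) = 1

degrees of freedom = 1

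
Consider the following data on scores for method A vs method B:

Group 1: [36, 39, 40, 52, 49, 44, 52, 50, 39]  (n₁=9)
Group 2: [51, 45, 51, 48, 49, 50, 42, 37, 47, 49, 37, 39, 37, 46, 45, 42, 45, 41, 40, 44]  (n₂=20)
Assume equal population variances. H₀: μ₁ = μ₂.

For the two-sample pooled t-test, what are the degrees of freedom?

degrees of freedom = 27

df = n₁ + n₂ − 2 = 9 + 20 − 2 = 27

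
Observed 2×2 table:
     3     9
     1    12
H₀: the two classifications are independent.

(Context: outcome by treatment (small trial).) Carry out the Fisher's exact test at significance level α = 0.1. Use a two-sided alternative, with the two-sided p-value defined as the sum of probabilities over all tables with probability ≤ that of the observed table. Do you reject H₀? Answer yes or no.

reject H₀: no

Margins: r₁=12, r₂=13, c₁=4, c₂=21, n=25
p_obs = C(12,3)·C(13,1)/C(25,4); sum pmf over tables with pmf ≤ p_obs
p-value (two-sided) = 0.32174
At α=0.1: p ≥ α → fail to reject H₀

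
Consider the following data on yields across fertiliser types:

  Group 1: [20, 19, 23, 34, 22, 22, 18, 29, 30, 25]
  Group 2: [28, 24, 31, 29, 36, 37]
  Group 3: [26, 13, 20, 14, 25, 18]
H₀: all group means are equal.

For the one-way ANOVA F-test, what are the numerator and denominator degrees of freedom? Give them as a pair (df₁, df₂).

degrees of freedom = [2, 19]

k = 3 groups, N = 22 total
df = (k−1, N−k) = (3−1, 22−3) = (2, 19)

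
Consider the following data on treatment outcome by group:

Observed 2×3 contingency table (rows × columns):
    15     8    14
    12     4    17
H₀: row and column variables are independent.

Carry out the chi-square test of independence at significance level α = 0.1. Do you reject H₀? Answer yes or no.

reject H₀: no

Row totals [37, 33], col totals [27, 12, 31], n=70
χ² = (15−14.27)²/14.27 + (8−6.34)²/6.34 + (14−16.39)²/16.39 + (12−12.73)²/12.73 + (4−5.66)²/5.66 + (17−14.61)²/14.61 = 1.7341
df = 2
p-value (upper-tail) = 0.42019
At α=0.1: p ≥ α → fail to reject H₀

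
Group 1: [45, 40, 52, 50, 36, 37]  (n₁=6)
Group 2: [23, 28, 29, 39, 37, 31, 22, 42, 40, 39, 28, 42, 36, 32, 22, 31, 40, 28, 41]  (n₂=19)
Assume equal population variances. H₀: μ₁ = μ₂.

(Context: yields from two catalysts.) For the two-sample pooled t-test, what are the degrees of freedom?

degrees of freedom = 23

df = n₁ + n₂ − 2 = 6 + 19 − 2 = 23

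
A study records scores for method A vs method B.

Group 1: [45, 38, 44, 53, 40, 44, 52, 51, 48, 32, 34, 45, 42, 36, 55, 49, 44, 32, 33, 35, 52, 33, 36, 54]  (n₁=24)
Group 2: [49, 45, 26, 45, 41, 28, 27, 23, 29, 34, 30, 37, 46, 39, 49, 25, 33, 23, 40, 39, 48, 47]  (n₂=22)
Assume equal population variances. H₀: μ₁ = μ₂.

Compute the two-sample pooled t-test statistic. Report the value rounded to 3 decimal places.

x̄₁=42.792, s₁=7.751, n₁=24
x̄₂=36.500, s₂=9.054, n₂=22
s_p² = [23·7.751² + 21·9.054²]/44 = 70.5331
SE = √(s_p²·(1/24+1/22)) = 2.4789
t = (42.792−36.500)/2.4789 = 2.5381
df = 44

test statistic = 2.538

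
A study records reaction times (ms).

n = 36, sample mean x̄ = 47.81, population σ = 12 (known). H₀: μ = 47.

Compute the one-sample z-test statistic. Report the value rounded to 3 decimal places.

SE = σ/√n = 12/√36 = 2.0000
z = (x̄−μ₀)/SE = (47.81−47)/2.0000 = 0.4050

test statistic = 0.405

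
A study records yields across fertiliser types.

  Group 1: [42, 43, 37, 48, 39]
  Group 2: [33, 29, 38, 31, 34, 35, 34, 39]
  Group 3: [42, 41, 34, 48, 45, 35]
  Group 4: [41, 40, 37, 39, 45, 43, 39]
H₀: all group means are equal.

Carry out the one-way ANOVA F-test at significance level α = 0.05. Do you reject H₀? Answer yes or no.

reject H₀: yes

Group means [41.80, 34.12, 40.83, 40.57], grand mean 38.885
SSB = Σnᵢ(x̄ᵢ−x̄)² = 266.431; SSW = ΣΣ(x−x̄ᵢ)² = 342.223
MSB = 266.431/3 = 88.8104; MSW = 342.223/22 = 15.5556
F = MSB/MSW = 5.7092
df = (3, 22)
p-value (upper-tail) = 0.00478
At α=0.05: p < α → reject H₀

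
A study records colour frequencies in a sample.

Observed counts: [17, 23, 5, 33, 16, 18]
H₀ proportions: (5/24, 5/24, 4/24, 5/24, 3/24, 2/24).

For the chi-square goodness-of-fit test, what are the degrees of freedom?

df = k − 1 = 6 − 1 = 5

degrees of freedom = 5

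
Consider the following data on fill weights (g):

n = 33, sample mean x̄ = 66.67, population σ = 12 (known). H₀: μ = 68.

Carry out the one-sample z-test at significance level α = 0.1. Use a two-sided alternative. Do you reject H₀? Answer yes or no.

reject H₀: no

SE = σ/√n = 12/√33 = 2.0889
z = (x̄−μ₀)/SE = (66.67−68)/2.0889 = -0.6367
p-value (two-sided) = 0.52433
At α=0.1: p ≥ α → fail to reject H₀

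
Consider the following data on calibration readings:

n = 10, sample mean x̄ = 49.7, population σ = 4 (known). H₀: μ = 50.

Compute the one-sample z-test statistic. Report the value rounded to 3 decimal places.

test statistic = -0.237

SE = σ/√n = 4/√10 = 1.2649
z = (x̄−μ₀)/SE = (49.7−50)/1.2649 = -0.2372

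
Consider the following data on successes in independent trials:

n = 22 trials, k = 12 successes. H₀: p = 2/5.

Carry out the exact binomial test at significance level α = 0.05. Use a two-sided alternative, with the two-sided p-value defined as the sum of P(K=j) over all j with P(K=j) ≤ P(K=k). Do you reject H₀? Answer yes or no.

reject H₀: no

Exact binomial: n=22, k=12, p₀=2/5=0.4000
P(X=j) = C(n,j)·p₀^j·(1−p₀)^(n−j); p = Σ P(X=j) over j with P(X=j) ≤ P(X=12)
p-value (two-sided) = 0.19293
At α=0.05: p ≥ α → fail to reject H₀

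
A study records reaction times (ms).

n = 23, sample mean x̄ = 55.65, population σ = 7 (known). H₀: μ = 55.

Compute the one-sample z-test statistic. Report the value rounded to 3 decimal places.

test statistic = 0.445

SE = σ/√n = 7/√23 = 1.4596
z = (x̄−μ₀)/SE = (55.65−55)/1.4596 = 0.4453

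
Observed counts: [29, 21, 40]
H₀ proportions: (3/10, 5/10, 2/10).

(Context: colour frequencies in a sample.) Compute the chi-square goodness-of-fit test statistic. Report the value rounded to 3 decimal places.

n = 90; E_i = n·p_i = [27.00, 45.00, 18.00]
χ² = (29−27.00)²/27.00 + (21−45.00)²/45.00 + (40−18.00)²/18.00 = 39.8370
df = 2

test statistic = 39.837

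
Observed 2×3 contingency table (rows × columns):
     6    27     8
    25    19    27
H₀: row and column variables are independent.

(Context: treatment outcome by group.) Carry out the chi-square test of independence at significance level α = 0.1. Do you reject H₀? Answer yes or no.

Row totals [41, 71], col totals [31, 46, 35], n=112
χ² = (6−11.35)²/11.35 + (27−16.84)²/16.84 + (8−12.81)²/12.81 + (25−19.65)²/19.65 + (19−29.16)²/29.16 + (27−22.19)²/22.19 = 16.4988
df = 2
p-value (upper-tail) = 0.00026
At α=0.1: p < α → reject H₀

reject H₀: yes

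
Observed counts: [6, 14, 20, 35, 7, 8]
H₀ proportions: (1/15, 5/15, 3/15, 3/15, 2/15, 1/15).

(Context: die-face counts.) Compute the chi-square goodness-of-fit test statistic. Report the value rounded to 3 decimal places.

n = 90; E_i = n·p_i = [6.00, 30.00, 18.00, 18.00, 12.00, 6.00]
χ² = (6−6.00)²/6.00 + (14−30.00)²/30.00 + (20−18.00)²/18.00 + (35−18.00)²/18.00 + (7−12.00)²/12.00 + (8−6.00)²/6.00 = 27.5611
df = 5

test statistic = 27.561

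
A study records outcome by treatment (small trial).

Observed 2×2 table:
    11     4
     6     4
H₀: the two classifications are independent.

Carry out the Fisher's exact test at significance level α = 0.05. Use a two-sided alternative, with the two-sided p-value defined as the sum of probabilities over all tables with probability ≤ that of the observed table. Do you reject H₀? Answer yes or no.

reject H₀: no

Margins: r₁=15, r₂=10, c₁=17, c₂=8, n=25
p_obs = C(15,11)·C(10,6)/C(25,17); sum pmf over tables with pmf ≤ p_obs
p-value (two-sided) = 0.66682
At α=0.05: p ≥ α → fail to reject H₀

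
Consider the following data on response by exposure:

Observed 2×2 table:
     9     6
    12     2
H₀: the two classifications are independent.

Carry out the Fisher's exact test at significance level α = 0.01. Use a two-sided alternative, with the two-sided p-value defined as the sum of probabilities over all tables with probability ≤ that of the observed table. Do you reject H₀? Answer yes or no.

reject H₀: no

Margins: r₁=15, r₂=14, c₁=21, c₂=8, n=29
p_obs = C(15,9)·C(14,12)/C(29,21); sum pmf over tables with pmf ≤ p_obs
p-value (two-sided) = 0.21476
At α=0.01: p ≥ α → fail to reject H₀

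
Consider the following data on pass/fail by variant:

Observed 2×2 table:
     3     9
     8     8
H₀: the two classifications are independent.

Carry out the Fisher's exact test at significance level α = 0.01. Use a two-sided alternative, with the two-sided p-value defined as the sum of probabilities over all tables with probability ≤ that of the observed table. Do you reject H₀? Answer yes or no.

reject H₀: no

Margins: r₁=12, r₂=16, c₁=11, c₂=17, n=28
p_obs = C(12,3)·C(16,8)/C(28,11); sum pmf over tables with pmf ≤ p_obs
p-value (two-sided) = 0.25300
At α=0.01: p ≥ α → fail to reject H₀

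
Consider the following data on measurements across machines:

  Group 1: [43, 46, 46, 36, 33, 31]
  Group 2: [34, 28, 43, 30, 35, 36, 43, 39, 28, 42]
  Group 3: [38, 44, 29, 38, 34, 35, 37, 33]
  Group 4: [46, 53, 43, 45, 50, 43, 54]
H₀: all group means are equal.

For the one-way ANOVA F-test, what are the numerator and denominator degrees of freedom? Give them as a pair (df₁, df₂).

k = 4 groups, N = 31 total
df = (k−1, N−k) = (4−1, 31−4) = (3, 27)

degrees of freedom = [3, 27]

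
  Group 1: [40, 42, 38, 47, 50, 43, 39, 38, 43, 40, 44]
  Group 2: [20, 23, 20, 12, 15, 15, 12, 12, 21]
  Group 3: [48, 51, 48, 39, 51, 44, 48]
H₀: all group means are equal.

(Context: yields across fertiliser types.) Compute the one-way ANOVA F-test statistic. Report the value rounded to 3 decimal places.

Group means [42.18, 16.67, 47.00], grand mean 34.926
SSB = Σnᵢ(x̄ᵢ−x̄)² = 4600.215; SSW = ΣΣ(x−x̄ᵢ)² = 403.636
MSB = 4600.215/2 = 2300.1077; MSW = 403.636/24 = 16.8182
F = MSB/MSW = 136.7632
df = (2, 24)

test statistic = 136.763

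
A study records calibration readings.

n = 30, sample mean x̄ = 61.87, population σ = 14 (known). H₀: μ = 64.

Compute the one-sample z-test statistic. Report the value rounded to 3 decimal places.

test statistic = -0.833

SE = σ/√n = 14/√30 = 2.5560
z = (x̄−μ₀)/SE = (61.87−64)/2.5560 = -0.8333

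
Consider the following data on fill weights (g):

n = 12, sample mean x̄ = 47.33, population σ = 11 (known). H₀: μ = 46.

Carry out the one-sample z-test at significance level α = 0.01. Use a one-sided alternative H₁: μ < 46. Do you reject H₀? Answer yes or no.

SE = σ/√n = 11/√12 = 3.1754
z = (x̄−μ₀)/SE = (47.33−46)/3.1754 = 0.4188
p-value (one-sided, H₁ less) = 0.66233
At α=0.01: p ≥ α → fail to reject H₀

reject H₀: no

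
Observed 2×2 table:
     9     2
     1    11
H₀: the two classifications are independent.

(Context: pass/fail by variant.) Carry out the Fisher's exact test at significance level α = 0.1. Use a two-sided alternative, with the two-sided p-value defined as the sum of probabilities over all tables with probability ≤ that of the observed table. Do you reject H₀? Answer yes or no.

Margins: r₁=11, r₂=12, c₁=10, c₂=13, n=23
p_obs = C(11,9)·C(12,1)/C(23,10); sum pmf over tables with pmf ≤ p_obs
p-value (two-sided) = 0.00064
At α=0.1: p < α → reject H₀

reject H₀: yes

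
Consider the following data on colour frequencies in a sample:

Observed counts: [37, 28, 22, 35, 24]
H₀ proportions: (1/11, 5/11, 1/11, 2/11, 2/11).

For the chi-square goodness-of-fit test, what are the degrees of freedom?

df = k − 1 = 5 − 1 = 4

degrees of freedom = 4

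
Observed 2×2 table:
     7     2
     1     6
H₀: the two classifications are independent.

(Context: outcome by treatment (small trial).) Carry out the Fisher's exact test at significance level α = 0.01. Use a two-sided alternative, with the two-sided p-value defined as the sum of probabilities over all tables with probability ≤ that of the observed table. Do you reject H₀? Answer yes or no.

Margins: r₁=9, r₂=7, c₁=8, c₂=8, n=16
p_obs = C(9,7)·C(7,1)/C(16,8); sum pmf over tables with pmf ≤ p_obs
p-value (two-sided) = 0.04056
At α=0.01: p ≥ α → fail to reject H₀

reject H₀: no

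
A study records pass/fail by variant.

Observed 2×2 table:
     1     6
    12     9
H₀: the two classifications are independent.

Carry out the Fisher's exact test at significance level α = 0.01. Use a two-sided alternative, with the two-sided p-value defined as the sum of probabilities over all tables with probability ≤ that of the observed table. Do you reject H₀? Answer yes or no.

reject H₀: no

Margins: r₁=7, r₂=21, c₁=13, c₂=15, n=28
p_obs = C(7,1)·C(21,12)/C(28,13); sum pmf over tables with pmf ≤ p_obs
p-value (two-sided) = 0.08357
At α=0.01: p ≥ α → fail to reject H₀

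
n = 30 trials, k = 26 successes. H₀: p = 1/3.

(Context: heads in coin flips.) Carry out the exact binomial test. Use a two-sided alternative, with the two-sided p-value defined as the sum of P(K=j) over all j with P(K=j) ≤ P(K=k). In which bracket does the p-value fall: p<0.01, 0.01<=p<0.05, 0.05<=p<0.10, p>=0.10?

p-value bracket: p<0.01

Exact binomial: n=30, k=26, p₀=1/3=0.3333
P(X=j) = C(n,j)·p₀^j·(1−p₀)^(n−j); p = Σ P(X=j) over j with P(X=j) ≤ P(X=26)
p-value (two-sided) = 0.00000
→ bracket: p<0.01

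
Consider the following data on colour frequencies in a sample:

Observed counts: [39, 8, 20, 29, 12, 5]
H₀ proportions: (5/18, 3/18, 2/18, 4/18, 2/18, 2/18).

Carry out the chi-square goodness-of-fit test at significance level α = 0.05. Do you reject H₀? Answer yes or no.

n = 113; E_i = n·p_i = [31.39, 18.83, 12.56, 25.11, 12.56, 12.56]
χ² = (39−31.39)²/31.39 + (8−18.83)²/18.83 + (20−12.56)²/12.56 + (29−25.11)²/25.11 + (12−12.56)²/12.56 + (5−12.56)²/12.56 = 17.6646
df = 5
p-value (upper-tail) = 0.00340
At α=0.05: p < α → reject H₀

reject H₀: yes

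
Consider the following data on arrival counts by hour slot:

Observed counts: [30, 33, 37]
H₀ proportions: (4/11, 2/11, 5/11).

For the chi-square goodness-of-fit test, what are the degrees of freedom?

degrees of freedom = 2

df = k − 1 = 3 − 1 = 2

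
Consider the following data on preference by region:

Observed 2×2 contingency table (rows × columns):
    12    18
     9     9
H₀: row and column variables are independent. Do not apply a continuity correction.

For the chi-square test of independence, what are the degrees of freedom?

df = (r−1)(c−1) = (2−1)·(2−1) = 1

degrees of freedom = 1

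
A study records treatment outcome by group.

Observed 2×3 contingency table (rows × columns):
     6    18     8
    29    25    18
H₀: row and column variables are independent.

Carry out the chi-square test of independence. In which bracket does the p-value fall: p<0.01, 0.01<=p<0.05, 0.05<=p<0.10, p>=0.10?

Row totals [32, 72], col totals [35, 43, 26], n=104
χ² = (6−10.77)²/10.77 + (18−13.23)²/13.23 + (8−8.00)²/8.00 + (29−24.23)²/24.23 + (25−29.77)²/29.77 + (18−18.00)²/18.00 = 5.5340
df = 2
p-value (upper-tail) = 0.06285
→ bracket: 0.05<=p<0.10

p-value bracket: 0.05<=p<0.10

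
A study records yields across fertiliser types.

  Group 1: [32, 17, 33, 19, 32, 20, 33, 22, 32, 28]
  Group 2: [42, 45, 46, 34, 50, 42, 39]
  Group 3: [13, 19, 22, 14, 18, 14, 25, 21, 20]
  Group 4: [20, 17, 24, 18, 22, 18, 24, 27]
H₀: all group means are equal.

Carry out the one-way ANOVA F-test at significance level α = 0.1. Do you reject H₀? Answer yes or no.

reject H₀: yes

Group means [26.80, 42.57, 18.44, 21.25], grand mean 26.529
SSB = Σnᵢ(x̄ᵢ−x̄)² = 2613.434; SSW = ΣΣ(x−x̄ᵢ)² = 769.037
MSB = 2613.434/3 = 871.1447; MSW = 769.037/30 = 25.6346
F = MSB/MSW = 33.9832
df = (3, 30)
p-value (upper-tail) = 0.00000
At α=0.1: p < α → reject H₀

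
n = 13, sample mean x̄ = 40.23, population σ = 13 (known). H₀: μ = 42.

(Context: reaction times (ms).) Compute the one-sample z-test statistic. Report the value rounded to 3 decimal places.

test statistic = -0.491

SE = σ/√n = 13/√13 = 3.6056
z = (x̄−μ₀)/SE = (40.23−42)/3.6056 = -0.4909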